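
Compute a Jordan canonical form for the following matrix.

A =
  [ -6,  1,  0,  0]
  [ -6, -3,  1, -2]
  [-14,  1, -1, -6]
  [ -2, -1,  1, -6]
J_3(-4) ⊕ J_1(-4)

The characteristic polynomial is
  det(x·I − A) = x^4 + 16*x^3 + 96*x^2 + 256*x + 256 = (x + 4)^4

Eigenvalues and multiplicities (the geometric multiplicity of λ is n − rank(A − λI), which equals the number of Jordan blocks for λ):
  λ = -4: algebraic multiplicity = 4, geometric multiplicity = 2

Determining the block sizes for each eigenvalue:
  λ = -4: with am = 4 and gm = 2, the partition is not yet determined (e.g. several partitions of 4 into 2 parts exist). Let N = A − (-4)·I. Computing rank(N^1) = 2, rank(N^2) = 1, rank(N^3) = 0; the number of blocks of size ≥ j is rank(N^{j−1}) − rank(N^j), giving [2, 1, 1]. So we have 1 block(s) of size 3, 1 block(s) of size 1 → block sizes [3, 1]

Assembling the blocks gives a Jordan form
J =
  [-4,  1,  0,  0]
  [ 0, -4,  1,  0]
  [ 0,  0, -4,  0]
  [ 0,  0,  0, -4]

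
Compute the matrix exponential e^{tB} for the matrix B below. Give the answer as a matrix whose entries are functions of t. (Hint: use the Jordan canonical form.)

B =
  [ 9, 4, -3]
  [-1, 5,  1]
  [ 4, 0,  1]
e^{tB} =
  [4*t*exp(5*t) + exp(5*t), 8*t^2*exp(5*t) + 4*t*exp(5*t), 2*t^2*exp(5*t) - 3*t*exp(5*t)]
  [-t*exp(5*t), -2*t^2*exp(5*t) + exp(5*t), -t^2*exp(5*t)/2 + t*exp(5*t)]
  [4*t*exp(5*t), 8*t^2*exp(5*t), 2*t^2*exp(5*t) - 4*t*exp(5*t) + exp(5*t)]

Strategy: write B = P · J · P⁻¹ where J is a Jordan canonical form, so e^{tB} = P · e^{tJ} · P⁻¹, and e^{tJ} can be computed block-by-block.

B has Jordan form
J =
  [5, 1, 0]
  [0, 5, 1]
  [0, 0, 5]
(up to reordering of blocks).

Per-block formulas:
  For a 3×3 Jordan block J_3(5): exp(t · J_3(5)) = e^(5t)·(I + t·N + (t^2/2)·N^2), where N is the 3×3 nilpotent shift.

After assembling e^{tJ} and conjugating by P, we get:

e^{tB} =
  [4*t*exp(5*t) + exp(5*t), 8*t^2*exp(5*t) + 4*t*exp(5*t), 2*t^2*exp(5*t) - 3*t*exp(5*t)]
  [-t*exp(5*t), -2*t^2*exp(5*t) + exp(5*t), -t^2*exp(5*t)/2 + t*exp(5*t)]
  [4*t*exp(5*t), 8*t^2*exp(5*t), 2*t^2*exp(5*t) - 4*t*exp(5*t) + exp(5*t)]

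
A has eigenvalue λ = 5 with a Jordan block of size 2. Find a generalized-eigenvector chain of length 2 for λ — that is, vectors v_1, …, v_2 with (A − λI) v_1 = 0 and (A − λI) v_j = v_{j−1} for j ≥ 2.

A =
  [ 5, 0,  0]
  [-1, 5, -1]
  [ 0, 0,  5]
A Jordan chain for λ = 5 of length 2:
v_1 = (0, -1, 0)ᵀ
v_2 = (1, 0, 0)ᵀ

Let N = A − (5)·I. We want v_2 with N^2 v_2 = 0 but N^1 v_2 ≠ 0; then v_{j-1} := N · v_j for j = 2, …, 2.

Pick v_2 = (1, 0, 0)ᵀ.
Then v_1 = N · v_2 = (0, -1, 0)ᵀ.

Sanity check: (A − (5)·I) v_1 = (0, 0, 0)ᵀ = 0. ✓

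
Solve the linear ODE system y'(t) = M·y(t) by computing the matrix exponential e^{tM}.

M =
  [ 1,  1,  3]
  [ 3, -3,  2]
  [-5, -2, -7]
e^{tM} =
  [2*t^2*exp(-3*t) + 4*t*exp(-3*t) + exp(-3*t), -t^2*exp(-3*t) + t*exp(-3*t), t^2*exp(-3*t) + 3*t*exp(-3*t)]
  [t^2*exp(-3*t) + 3*t*exp(-3*t), -t^2*exp(-3*t)/2 + exp(-3*t), t^2*exp(-3*t)/2 + 2*t*exp(-3*t)]
  [-3*t^2*exp(-3*t) - 5*t*exp(-3*t), 3*t^2*exp(-3*t)/2 - 2*t*exp(-3*t), -3*t^2*exp(-3*t)/2 - 4*t*exp(-3*t) + exp(-3*t)]

Strategy: write M = P · J · P⁻¹ where J is a Jordan canonical form, so e^{tM} = P · e^{tJ} · P⁻¹, and e^{tJ} can be computed block-by-block.

M has Jordan form
J =
  [-3,  1,  0]
  [ 0, -3,  1]
  [ 0,  0, -3]
(up to reordering of blocks).

Per-block formulas:
  For a 3×3 Jordan block J_3(-3): exp(t · J_3(-3)) = e^(-3t)·(I + t·N + (t^2/2)·N^2), where N is the 3×3 nilpotent shift.

After assembling e^{tJ} and conjugating by P, we get:

e^{tM} =
  [2*t^2*exp(-3*t) + 4*t*exp(-3*t) + exp(-3*t), -t^2*exp(-3*t) + t*exp(-3*t), t^2*exp(-3*t) + 3*t*exp(-3*t)]
  [t^2*exp(-3*t) + 3*t*exp(-3*t), -t^2*exp(-3*t)/2 + exp(-3*t), t^2*exp(-3*t)/2 + 2*t*exp(-3*t)]
  [-3*t^2*exp(-3*t) - 5*t*exp(-3*t), 3*t^2*exp(-3*t)/2 - 2*t*exp(-3*t), -3*t^2*exp(-3*t)/2 - 4*t*exp(-3*t) + exp(-3*t)]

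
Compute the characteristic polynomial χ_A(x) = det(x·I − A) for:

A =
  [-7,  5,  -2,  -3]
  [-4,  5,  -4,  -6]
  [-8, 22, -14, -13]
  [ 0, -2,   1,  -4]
x^4 + 20*x^3 + 150*x^2 + 500*x + 625

Expanding det(x·I − A) (e.g. by cofactor expansion or by noting that A is similar to its Jordan form J, which has the same characteristic polynomial as A) gives
  χ_A(x) = x^4 + 20*x^3 + 150*x^2 + 500*x + 625
which factors as (x + 5)^4. The eigenvalues (with algebraic multiplicities) are λ = -5 with multiplicity 4.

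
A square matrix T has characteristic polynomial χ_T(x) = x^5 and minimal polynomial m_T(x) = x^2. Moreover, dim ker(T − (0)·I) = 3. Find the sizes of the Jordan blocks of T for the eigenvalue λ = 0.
Block sizes for λ = 0: [2, 2, 1]

Step 1 — from the characteristic polynomial, algebraic multiplicity of λ = 0 is 5. From dim ker(T − (0)·I) = 3, there are exactly 3 Jordan blocks for λ = 0.
Step 2 — from the minimal polynomial, the factor (x − 0)^2 tells us the largest block for λ = 0 has size 2.
Step 3 — with total size 5, 3 blocks, and largest block 2, the block sizes (in nonincreasing order) are [2, 2, 1].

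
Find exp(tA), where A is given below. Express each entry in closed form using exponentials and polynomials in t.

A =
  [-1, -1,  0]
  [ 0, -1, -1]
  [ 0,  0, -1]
e^{tA} =
  [exp(-t), -t*exp(-t), t^2*exp(-t)/2]
  [0, exp(-t), -t*exp(-t)]
  [0, 0, exp(-t)]

Strategy: write A = P · J · P⁻¹ where J is a Jordan canonical form, so e^{tA} = P · e^{tJ} · P⁻¹, and e^{tJ} can be computed block-by-block.

A has Jordan form
J =
  [-1,  1,  0]
  [ 0, -1,  1]
  [ 0,  0, -1]
(up to reordering of blocks).

Per-block formulas:
  For a 3×3 Jordan block J_3(-1): exp(t · J_3(-1)) = e^(-1t)·(I + t·N + (t^2/2)·N^2), where N is the 3×3 nilpotent shift.

After assembling e^{tJ} and conjugating by P, we get:

e^{tA} =
  [exp(-t), -t*exp(-t), t^2*exp(-t)/2]
  [0, exp(-t), -t*exp(-t)]
  [0, 0, exp(-t)]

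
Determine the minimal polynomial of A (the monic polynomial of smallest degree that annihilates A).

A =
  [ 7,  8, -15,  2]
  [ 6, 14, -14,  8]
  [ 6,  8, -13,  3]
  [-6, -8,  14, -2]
x^4 - 6*x^3 - 3*x^2 + 20*x - 12

The characteristic polynomial is χ_A(x) = (x - 6)*(x - 1)^2*(x + 2), so the eigenvalues are known. The minimal polynomial is
  m_A(x) = Π_λ (x − λ)^{k_λ}
where k_λ is the size of the *largest* Jordan block for λ (equivalently, the smallest k with (A − λI)^k v = 0 for every generalised eigenvector v of λ).

  λ = -2: largest Jordan block has size 1, contributing (x + 2)
  λ = 1: largest Jordan block has size 2, contributing (x − 1)^2
  λ = 6: largest Jordan block has size 1, contributing (x − 6)

So m_A(x) = (x - 6)*(x - 1)^2*(x + 2) = x^4 - 6*x^3 - 3*x^2 + 20*x - 12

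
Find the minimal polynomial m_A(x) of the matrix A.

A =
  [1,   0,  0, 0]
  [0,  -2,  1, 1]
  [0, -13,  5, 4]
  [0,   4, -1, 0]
x^3 - 3*x^2 + 3*x - 1

The characteristic polynomial is χ_A(x) = (x - 1)^4, so the eigenvalues are known. The minimal polynomial is
  m_A(x) = Π_λ (x − λ)^{k_λ}
where k_λ is the size of the *largest* Jordan block for λ (equivalently, the smallest k with (A − λI)^k v = 0 for every generalised eigenvector v of λ).

  λ = 1: largest Jordan block has size 3, contributing (x − 1)^3

So m_A(x) = (x - 1)^3 = x^3 - 3*x^2 + 3*x - 1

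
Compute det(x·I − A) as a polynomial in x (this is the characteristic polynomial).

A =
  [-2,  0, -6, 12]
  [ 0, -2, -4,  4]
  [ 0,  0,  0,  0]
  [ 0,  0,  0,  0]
x^4 + 4*x^3 + 4*x^2

Expanding det(x·I − A) (e.g. by cofactor expansion or by noting that A is similar to its Jordan form J, which has the same characteristic polynomial as A) gives
  χ_A(x) = x^4 + 4*x^3 + 4*x^2
which factors as x^2*(x + 2)^2. The eigenvalues (with algebraic multiplicities) are λ = -2 with multiplicity 2, λ = 0 with multiplicity 2.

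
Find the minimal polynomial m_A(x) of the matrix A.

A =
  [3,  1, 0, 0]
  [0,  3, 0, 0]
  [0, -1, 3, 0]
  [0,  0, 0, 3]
x^2 - 6*x + 9

The characteristic polynomial is χ_A(x) = (x - 3)^4, so the eigenvalues are known. The minimal polynomial is
  m_A(x) = Π_λ (x − λ)^{k_λ}
where k_λ is the size of the *largest* Jordan block for λ (equivalently, the smallest k with (A − λI)^k v = 0 for every generalised eigenvector v of λ).

  λ = 3: largest Jordan block has size 2, contributing (x − 3)^2

So m_A(x) = (x - 3)^2 = x^2 - 6*x + 9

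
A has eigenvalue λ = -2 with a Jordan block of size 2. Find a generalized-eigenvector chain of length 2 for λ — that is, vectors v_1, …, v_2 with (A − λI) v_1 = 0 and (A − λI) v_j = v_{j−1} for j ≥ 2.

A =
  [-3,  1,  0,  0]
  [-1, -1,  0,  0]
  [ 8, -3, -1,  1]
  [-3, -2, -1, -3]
A Jordan chain for λ = -2 of length 2:
v_1 = (-1, -1, 8, -3)ᵀ
v_2 = (1, 0, 0, 0)ᵀ

Let N = A − (-2)·I. We want v_2 with N^2 v_2 = 0 but N^1 v_2 ≠ 0; then v_{j-1} := N · v_j for j = 2, …, 2.

Pick v_2 = (1, 0, 0, 0)ᵀ.
Then v_1 = N · v_2 = (-1, -1, 8, -3)ᵀ.

Sanity check: (A − (-2)·I) v_1 = (0, 0, 0, 0)ᵀ = 0. ✓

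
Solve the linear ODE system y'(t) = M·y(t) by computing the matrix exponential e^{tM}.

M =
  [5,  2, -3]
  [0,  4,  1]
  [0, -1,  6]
e^{tM} =
  [exp(5*t), t^2*exp(5*t)/2 + 2*t*exp(5*t), -t^2*exp(5*t)/2 - 3*t*exp(5*t)]
  [0, -t*exp(5*t) + exp(5*t), t*exp(5*t)]
  [0, -t*exp(5*t), t*exp(5*t) + exp(5*t)]

Strategy: write M = P · J · P⁻¹ where J is a Jordan canonical form, so e^{tM} = P · e^{tJ} · P⁻¹, and e^{tJ} can be computed block-by-block.

M has Jordan form
J =
  [5, 1, 0]
  [0, 5, 1]
  [0, 0, 5]
(up to reordering of blocks).

Per-block formulas:
  For a 3×3 Jordan block J_3(5): exp(t · J_3(5)) = e^(5t)·(I + t·N + (t^2/2)·N^2), where N is the 3×3 nilpotent shift.

After assembling e^{tJ} and conjugating by P, we get:

e^{tM} =
  [exp(5*t), t^2*exp(5*t)/2 + 2*t*exp(5*t), -t^2*exp(5*t)/2 - 3*t*exp(5*t)]
  [0, -t*exp(5*t) + exp(5*t), t*exp(5*t)]
  [0, -t*exp(5*t), t*exp(5*t) + exp(5*t)]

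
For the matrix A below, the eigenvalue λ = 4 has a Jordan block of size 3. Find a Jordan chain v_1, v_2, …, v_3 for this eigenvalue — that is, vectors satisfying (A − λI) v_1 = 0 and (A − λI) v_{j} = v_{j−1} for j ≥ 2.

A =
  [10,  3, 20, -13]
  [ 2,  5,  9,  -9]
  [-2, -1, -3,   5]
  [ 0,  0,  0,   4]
A Jordan chain for λ = 4 of length 3:
v_1 = (2, -4, 0, 0)ᵀ
v_2 = (6, 2, -2, 0)ᵀ
v_3 = (1, 0, 0, 0)ᵀ

Let N = A − (4)·I. We want v_3 with N^3 v_3 = 0 but N^2 v_3 ≠ 0; then v_{j-1} := N · v_j for j = 3, …, 2.

Pick v_3 = (1, 0, 0, 0)ᵀ.
Then v_2 = N · v_3 = (6, 2, -2, 0)ᵀ.
Then v_1 = N · v_2 = (2, -4, 0, 0)ᵀ.

Sanity check: (A − (4)·I) v_1 = (0, 0, 0, 0)ᵀ = 0. ✓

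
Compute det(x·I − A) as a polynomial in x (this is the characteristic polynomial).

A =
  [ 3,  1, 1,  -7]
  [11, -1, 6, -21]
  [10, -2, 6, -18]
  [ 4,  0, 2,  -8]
x^4

Expanding det(x·I − A) (e.g. by cofactor expansion or by noting that A is similar to its Jordan form J, which has the same characteristic polynomial as A) gives
  χ_A(x) = x^4
which factors as x^4. The eigenvalues (with algebraic multiplicities) are λ = 0 with multiplicity 4.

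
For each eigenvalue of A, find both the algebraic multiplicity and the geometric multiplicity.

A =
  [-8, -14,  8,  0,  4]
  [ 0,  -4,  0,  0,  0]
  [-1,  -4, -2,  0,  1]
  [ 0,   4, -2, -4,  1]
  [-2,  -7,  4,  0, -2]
λ = -4: alg = 5, geom = 2

Step 1 — factor the characteristic polynomial to read off the algebraic multiplicities:
  χ_A(x) = (x + 4)^5

Step 2 — compute geometric multiplicities via the rank-nullity identity g(λ) = n − rank(A − λI):
  rank(A − (-4)·I) = 3, so dim ker(A − (-4)·I) = n − 3 = 2

Summary:
  λ = -4: algebraic multiplicity = 5, geometric multiplicity = 2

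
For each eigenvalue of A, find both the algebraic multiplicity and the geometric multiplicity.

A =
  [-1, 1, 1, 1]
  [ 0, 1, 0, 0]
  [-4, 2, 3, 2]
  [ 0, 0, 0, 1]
λ = 1: alg = 4, geom = 3

Step 1 — factor the characteristic polynomial to read off the algebraic multiplicities:
  χ_A(x) = (x - 1)^4

Step 2 — compute geometric multiplicities via the rank-nullity identity g(λ) = n − rank(A − λI):
  rank(A − (1)·I) = 1, so dim ker(A − (1)·I) = n − 1 = 3

Summary:
  λ = 1: algebraic multiplicity = 4, geometric multiplicity = 3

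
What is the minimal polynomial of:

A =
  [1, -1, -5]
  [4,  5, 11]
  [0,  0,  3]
x^3 - 9*x^2 + 27*x - 27

The characteristic polynomial is χ_A(x) = (x - 3)^3, so the eigenvalues are known. The minimal polynomial is
  m_A(x) = Π_λ (x − λ)^{k_λ}
where k_λ is the size of the *largest* Jordan block for λ (equivalently, the smallest k with (A − λI)^k v = 0 for every generalised eigenvector v of λ).

  λ = 3: largest Jordan block has size 3, contributing (x − 3)^3

So m_A(x) = (x - 3)^3 = x^3 - 9*x^2 + 27*x - 27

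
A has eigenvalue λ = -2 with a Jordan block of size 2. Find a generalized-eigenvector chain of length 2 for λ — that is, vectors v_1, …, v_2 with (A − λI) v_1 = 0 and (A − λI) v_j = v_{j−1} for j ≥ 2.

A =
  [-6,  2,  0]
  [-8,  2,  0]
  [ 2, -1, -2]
A Jordan chain for λ = -2 of length 2:
v_1 = (-4, -8, 2)ᵀ
v_2 = (1, 0, 0)ᵀ

Let N = A − (-2)·I. We want v_2 with N^2 v_2 = 0 but N^1 v_2 ≠ 0; then v_{j-1} := N · v_j for j = 2, …, 2.

Pick v_2 = (1, 0, 0)ᵀ.
Then v_1 = N · v_2 = (-4, -8, 2)ᵀ.

Sanity check: (A − (-2)·I) v_1 = (0, 0, 0)ᵀ = 0. ✓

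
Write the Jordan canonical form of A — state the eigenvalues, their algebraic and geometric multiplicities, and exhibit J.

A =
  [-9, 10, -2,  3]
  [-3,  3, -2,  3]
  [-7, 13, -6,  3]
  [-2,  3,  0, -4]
J_3(-4) ⊕ J_1(-4)

The characteristic polynomial is
  det(x·I − A) = x^4 + 16*x^3 + 96*x^2 + 256*x + 256 = (x + 4)^4

Eigenvalues and multiplicities (the geometric multiplicity of λ is n − rank(A − λI), which equals the number of Jordan blocks for λ):
  λ = -4: algebraic multiplicity = 4, geometric multiplicity = 2

Determining the block sizes for each eigenvalue:
  λ = -4: with am = 4 and gm = 2, the partition is not yet determined (e.g. several partitions of 4 into 2 parts exist). Let N = A − (-4)·I. Computing rank(N^1) = 2, rank(N^2) = 1, rank(N^3) = 0; the number of blocks of size ≥ j is rank(N^{j−1}) − rank(N^j), giving [2, 1, 1]. So we have 1 block(s) of size 3, 1 block(s) of size 1 → block sizes [3, 1]

Assembling the blocks gives a Jordan form
J =
  [-4,  1,  0,  0]
  [ 0, -4,  1,  0]
  [ 0,  0, -4,  0]
  [ 0,  0,  0, -4]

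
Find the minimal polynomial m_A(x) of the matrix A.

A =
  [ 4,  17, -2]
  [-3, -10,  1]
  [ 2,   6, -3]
x^3 + 9*x^2 + 27*x + 27

The characteristic polynomial is χ_A(x) = (x + 3)^3, so the eigenvalues are known. The minimal polynomial is
  m_A(x) = Π_λ (x − λ)^{k_λ}
where k_λ is the size of the *largest* Jordan block for λ (equivalently, the smallest k with (A − λI)^k v = 0 for every generalised eigenvector v of λ).

  λ = -3: largest Jordan block has size 3, contributing (x + 3)^3

So m_A(x) = (x + 3)^3 = x^3 + 9*x^2 + 27*x + 27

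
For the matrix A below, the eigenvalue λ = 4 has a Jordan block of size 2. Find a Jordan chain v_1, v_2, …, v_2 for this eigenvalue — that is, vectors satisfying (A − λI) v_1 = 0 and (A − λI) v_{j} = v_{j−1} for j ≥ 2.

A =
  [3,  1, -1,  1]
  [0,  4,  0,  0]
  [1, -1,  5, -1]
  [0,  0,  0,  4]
A Jordan chain for λ = 4 of length 2:
v_1 = (-1, 0, 1, 0)ᵀ
v_2 = (1, 0, 0, 0)ᵀ

Let N = A − (4)·I. We want v_2 with N^2 v_2 = 0 but N^1 v_2 ≠ 0; then v_{j-1} := N · v_j for j = 2, …, 2.

Pick v_2 = (1, 0, 0, 0)ᵀ.
Then v_1 = N · v_2 = (-1, 0, 1, 0)ᵀ.

Sanity check: (A − (4)·I) v_1 = (0, 0, 0, 0)ᵀ = 0. ✓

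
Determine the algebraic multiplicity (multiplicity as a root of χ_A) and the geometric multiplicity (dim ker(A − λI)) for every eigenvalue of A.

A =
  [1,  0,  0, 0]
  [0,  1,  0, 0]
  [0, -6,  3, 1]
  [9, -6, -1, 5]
λ = 1: alg = 2, geom = 2; λ = 4: alg = 2, geom = 1

Step 1 — factor the characteristic polynomial to read off the algebraic multiplicities:
  χ_A(x) = (x - 4)^2*(x - 1)^2

Step 2 — compute geometric multiplicities via the rank-nullity identity g(λ) = n − rank(A − λI):
  rank(A − (1)·I) = 2, so dim ker(A − (1)·I) = n − 2 = 2
  rank(A − (4)·I) = 3, so dim ker(A − (4)·I) = n − 3 = 1

Summary:
  λ = 1: algebraic multiplicity = 2, geometric multiplicity = 2
  λ = 4: algebraic multiplicity = 2, geometric multiplicity = 1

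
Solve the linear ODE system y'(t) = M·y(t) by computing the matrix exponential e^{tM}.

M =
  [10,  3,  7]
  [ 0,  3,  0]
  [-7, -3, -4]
e^{tM} =
  [7*t*exp(3*t) + exp(3*t), 3*t*exp(3*t), 7*t*exp(3*t)]
  [0, exp(3*t), 0]
  [-7*t*exp(3*t), -3*t*exp(3*t), -7*t*exp(3*t) + exp(3*t)]

Strategy: write M = P · J · P⁻¹ where J is a Jordan canonical form, so e^{tM} = P · e^{tJ} · P⁻¹, and e^{tJ} can be computed block-by-block.

M has Jordan form
J =
  [3, 1, 0]
  [0, 3, 0]
  [0, 0, 3]
(up to reordering of blocks).

Per-block formulas:
  For a 1×1 block at λ = 3: exp(t · [3]) = [e^(3t)].
  For a 2×2 Jordan block J_2(3): exp(t · J_2(3)) = e^(3t)·(I + t·N), where N is the 2×2 nilpotent shift.

After assembling e^{tJ} and conjugating by P, we get:

e^{tM} =
  [7*t*exp(3*t) + exp(3*t), 3*t*exp(3*t), 7*t*exp(3*t)]
  [0, exp(3*t), 0]
  [-7*t*exp(3*t), -3*t*exp(3*t), -7*t*exp(3*t) + exp(3*t)]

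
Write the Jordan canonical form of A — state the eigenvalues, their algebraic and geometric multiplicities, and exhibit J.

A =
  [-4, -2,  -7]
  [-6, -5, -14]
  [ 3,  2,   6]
J_2(-1) ⊕ J_1(-1)

The characteristic polynomial is
  det(x·I − A) = x^3 + 3*x^2 + 3*x + 1 = (x + 1)^3

Eigenvalues and multiplicities (the geometric multiplicity of λ is n − rank(A − λI), which equals the number of Jordan blocks for λ):
  λ = -1: algebraic multiplicity = 3, geometric multiplicity = 2

Determining the block sizes for each eigenvalue:
  λ = -1: 2 blocks summing to 3 forces exactly one block of size 2 and the rest size 1 → block sizes [2, 1]

Assembling the blocks gives a Jordan form
J =
  [-1,  1,  0]
  [ 0, -1,  0]
  [ 0,  0, -1]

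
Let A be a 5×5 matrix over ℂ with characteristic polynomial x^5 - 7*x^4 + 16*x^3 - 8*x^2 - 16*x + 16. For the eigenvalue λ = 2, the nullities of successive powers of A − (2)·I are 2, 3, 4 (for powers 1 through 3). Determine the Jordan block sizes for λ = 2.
Block sizes for λ = 2: [3, 1]

From the dimensions of kernels of powers, the number of Jordan blocks of size at least j is d_j − d_{j−1} where d_j = dim ker(N^j) (with d_0 = 0). Computing the differences gives [2, 1, 1].
The number of blocks of size exactly k is (#blocks of size ≥ k) − (#blocks of size ≥ k + 1), so the partition is: 1 block(s) of size 1, 1 block(s) of size 3.
In nonincreasing order the block sizes are [3, 1].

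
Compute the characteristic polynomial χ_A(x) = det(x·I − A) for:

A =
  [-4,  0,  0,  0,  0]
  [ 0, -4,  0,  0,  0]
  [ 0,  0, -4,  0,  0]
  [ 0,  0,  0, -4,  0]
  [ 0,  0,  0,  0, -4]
x^5 + 20*x^4 + 160*x^3 + 640*x^2 + 1280*x + 1024

Expanding det(x·I − A) (e.g. by cofactor expansion or by noting that A is similar to its Jordan form J, which has the same characteristic polynomial as A) gives
  χ_A(x) = x^5 + 20*x^4 + 160*x^3 + 640*x^2 + 1280*x + 1024
which factors as (x + 4)^5. The eigenvalues (with algebraic multiplicities) are λ = -4 with multiplicity 5.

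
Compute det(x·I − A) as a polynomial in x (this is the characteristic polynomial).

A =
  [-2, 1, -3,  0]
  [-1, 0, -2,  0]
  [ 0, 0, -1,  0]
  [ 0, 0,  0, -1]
x^4 + 4*x^3 + 6*x^2 + 4*x + 1

Expanding det(x·I − A) (e.g. by cofactor expansion or by noting that A is similar to its Jordan form J, which has the same characteristic polynomial as A) gives
  χ_A(x) = x^4 + 4*x^3 + 6*x^2 + 4*x + 1
which factors as (x + 1)^4. The eigenvalues (with algebraic multiplicities) are λ = -1 with multiplicity 4.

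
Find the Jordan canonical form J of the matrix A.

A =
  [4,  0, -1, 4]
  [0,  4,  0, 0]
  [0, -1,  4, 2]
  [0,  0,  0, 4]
J_3(4) ⊕ J_1(4)

The characteristic polynomial is
  det(x·I − A) = x^4 - 16*x^3 + 96*x^2 - 256*x + 256 = (x - 4)^4

Eigenvalues and multiplicities (the geometric multiplicity of λ is n − rank(A − λI), which equals the number of Jordan blocks for λ):
  λ = 4: algebraic multiplicity = 4, geometric multiplicity = 2

Determining the block sizes for each eigenvalue:
  λ = 4: with am = 4 and gm = 2, the partition is not yet determined (e.g. several partitions of 4 into 2 parts exist). Let N = A − (4)·I. Computing rank(N^1) = 2, rank(N^2) = 1, rank(N^3) = 0; the number of blocks of size ≥ j is rank(N^{j−1}) − rank(N^j), giving [2, 1, 1]. So we have 1 block(s) of size 3, 1 block(s) of size 1 → block sizes [3, 1]

Assembling the blocks gives a Jordan form
J =
  [4, 1, 0, 0]
  [0, 4, 1, 0]
  [0, 0, 4, 0]
  [0, 0, 0, 4]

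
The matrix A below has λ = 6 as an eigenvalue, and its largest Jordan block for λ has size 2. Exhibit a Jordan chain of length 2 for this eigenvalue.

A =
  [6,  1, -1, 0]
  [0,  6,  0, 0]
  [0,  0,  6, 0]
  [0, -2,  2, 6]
A Jordan chain for λ = 6 of length 2:
v_1 = (1, 0, 0, -2)ᵀ
v_2 = (0, 1, 0, 0)ᵀ

Let N = A − (6)·I. We want v_2 with N^2 v_2 = 0 but N^1 v_2 ≠ 0; then v_{j-1} := N · v_j for j = 2, …, 2.

Pick v_2 = (0, 1, 0, 0)ᵀ.
Then v_1 = N · v_2 = (1, 0, 0, -2)ᵀ.

Sanity check: (A − (6)·I) v_1 = (0, 0, 0, 0)ᵀ = 0. ✓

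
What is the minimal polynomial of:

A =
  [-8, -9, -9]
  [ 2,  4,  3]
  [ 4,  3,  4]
x^3 - 3*x + 2

The characteristic polynomial is χ_A(x) = (x - 1)^2*(x + 2), so the eigenvalues are known. The minimal polynomial is
  m_A(x) = Π_λ (x − λ)^{k_λ}
where k_λ is the size of the *largest* Jordan block for λ (equivalently, the smallest k with (A − λI)^k v = 0 for every generalised eigenvector v of λ).

  λ = -2: largest Jordan block has size 1, contributing (x + 2)
  λ = 1: largest Jordan block has size 2, contributing (x − 1)^2

So m_A(x) = (x - 1)^2*(x + 2) = x^3 - 3*x + 2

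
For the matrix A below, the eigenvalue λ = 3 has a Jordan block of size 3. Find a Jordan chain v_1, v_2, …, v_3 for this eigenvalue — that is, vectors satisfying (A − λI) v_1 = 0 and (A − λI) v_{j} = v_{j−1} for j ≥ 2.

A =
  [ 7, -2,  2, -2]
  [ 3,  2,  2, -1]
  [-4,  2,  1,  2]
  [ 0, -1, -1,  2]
A Jordan chain for λ = 3 of length 3:
v_1 = (2, 1, -2, 1)ᵀ
v_2 = (4, 3, -4, 0)ᵀ
v_3 = (1, 0, 0, 0)ᵀ

Let N = A − (3)·I. We want v_3 with N^3 v_3 = 0 but N^2 v_3 ≠ 0; then v_{j-1} := N · v_j for j = 3, …, 2.

Pick v_3 = (1, 0, 0, 0)ᵀ.
Then v_2 = N · v_3 = (4, 3, -4, 0)ᵀ.
Then v_1 = N · v_2 = (2, 1, -2, 1)ᵀ.

Sanity check: (A − (3)·I) v_1 = (0, 0, 0, 0)ᵀ = 0. ✓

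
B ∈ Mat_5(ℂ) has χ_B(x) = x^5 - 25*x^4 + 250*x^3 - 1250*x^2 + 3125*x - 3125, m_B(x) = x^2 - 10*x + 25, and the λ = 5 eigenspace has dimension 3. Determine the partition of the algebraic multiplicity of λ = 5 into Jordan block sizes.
Block sizes for λ = 5: [2, 2, 1]

Step 1 — from the characteristic polynomial, algebraic multiplicity of λ = 5 is 5. From dim ker(B − (5)·I) = 3, there are exactly 3 Jordan blocks for λ = 5.
Step 2 — from the minimal polynomial, the factor (x − 5)^2 tells us the largest block for λ = 5 has size 2.
Step 3 — with total size 5, 3 blocks, and largest block 2, the block sizes (in nonincreasing order) are [2, 2, 1].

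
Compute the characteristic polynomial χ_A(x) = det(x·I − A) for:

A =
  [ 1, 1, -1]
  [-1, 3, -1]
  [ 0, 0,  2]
x^3 - 6*x^2 + 12*x - 8

Expanding det(x·I − A) (e.g. by cofactor expansion or by noting that A is similar to its Jordan form J, which has the same characteristic polynomial as A) gives
  χ_A(x) = x^3 - 6*x^2 + 12*x - 8
which factors as (x - 2)^3. The eigenvalues (with algebraic multiplicities) are λ = 2 with multiplicity 3.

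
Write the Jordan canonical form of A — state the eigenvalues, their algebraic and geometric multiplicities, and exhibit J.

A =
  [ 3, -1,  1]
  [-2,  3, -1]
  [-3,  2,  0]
J_3(2)

The characteristic polynomial is
  det(x·I − A) = x^3 - 6*x^2 + 12*x - 8 = (x - 2)^3

Eigenvalues and multiplicities (the geometric multiplicity of λ is n − rank(A − λI), which equals the number of Jordan blocks for λ):
  λ = 2: algebraic multiplicity = 3, geometric multiplicity = 1

Determining the block sizes for each eigenvalue:
  λ = 2: one block (gm = 1), so the single block has size am = 3 → block sizes [3]

Assembling the blocks gives a Jordan form
J =
  [2, 1, 0]
  [0, 2, 1]
  [0, 0, 2]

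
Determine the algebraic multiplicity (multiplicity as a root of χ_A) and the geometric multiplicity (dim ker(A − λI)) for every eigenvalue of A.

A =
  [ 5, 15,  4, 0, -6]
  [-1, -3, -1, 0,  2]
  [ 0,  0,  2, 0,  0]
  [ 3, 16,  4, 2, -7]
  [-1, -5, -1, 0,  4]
λ = 2: alg = 5, geom = 2

Step 1 — factor the characteristic polynomial to read off the algebraic multiplicities:
  χ_A(x) = (x - 2)^5

Step 2 — compute geometric multiplicities via the rank-nullity identity g(λ) = n − rank(A − λI):
  rank(A − (2)·I) = 3, so dim ker(A − (2)·I) = n − 3 = 2

Summary:
  λ = 2: algebraic multiplicity = 5, geometric multiplicity = 2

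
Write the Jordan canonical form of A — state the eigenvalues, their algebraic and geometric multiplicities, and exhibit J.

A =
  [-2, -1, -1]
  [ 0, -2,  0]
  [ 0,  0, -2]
J_2(-2) ⊕ J_1(-2)

The characteristic polynomial is
  det(x·I − A) = x^3 + 6*x^2 + 12*x + 8 = (x + 2)^3

Eigenvalues and multiplicities (the geometric multiplicity of λ is n − rank(A − λI), which equals the number of Jordan blocks for λ):
  λ = -2: algebraic multiplicity = 3, geometric multiplicity = 2

Determining the block sizes for each eigenvalue:
  λ = -2: 2 blocks summing to 3 forces exactly one block of size 2 and the rest size 1 → block sizes [2, 1]

Assembling the blocks gives a Jordan form
J =
  [-2,  1,  0]
  [ 0, -2,  0]
  [ 0,  0, -2]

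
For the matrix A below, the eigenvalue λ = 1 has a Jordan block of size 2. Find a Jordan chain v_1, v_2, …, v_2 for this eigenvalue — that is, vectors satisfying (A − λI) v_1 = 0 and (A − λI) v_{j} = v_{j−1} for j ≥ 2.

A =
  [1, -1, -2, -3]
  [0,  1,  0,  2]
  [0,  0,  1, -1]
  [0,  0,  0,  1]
A Jordan chain for λ = 1 of length 2:
v_1 = (-1, 0, 0, 0)ᵀ
v_2 = (0, 1, 0, 0)ᵀ

Let N = A − (1)·I. We want v_2 with N^2 v_2 = 0 but N^1 v_2 ≠ 0; then v_{j-1} := N · v_j for j = 2, …, 2.

Pick v_2 = (0, 1, 0, 0)ᵀ.
Then v_1 = N · v_2 = (-1, 0, 0, 0)ᵀ.

Sanity check: (A − (1)·I) v_1 = (0, 0, 0, 0)ᵀ = 0. ✓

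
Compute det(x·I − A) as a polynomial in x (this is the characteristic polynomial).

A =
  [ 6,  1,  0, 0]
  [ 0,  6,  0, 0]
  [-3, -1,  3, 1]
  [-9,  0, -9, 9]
x^4 - 24*x^3 + 216*x^2 - 864*x + 1296

Expanding det(x·I − A) (e.g. by cofactor expansion or by noting that A is similar to its Jordan form J, which has the same characteristic polynomial as A) gives
  χ_A(x) = x^4 - 24*x^3 + 216*x^2 - 864*x + 1296
which factors as (x - 6)^4. The eigenvalues (with algebraic multiplicities) are λ = 6 with multiplicity 4.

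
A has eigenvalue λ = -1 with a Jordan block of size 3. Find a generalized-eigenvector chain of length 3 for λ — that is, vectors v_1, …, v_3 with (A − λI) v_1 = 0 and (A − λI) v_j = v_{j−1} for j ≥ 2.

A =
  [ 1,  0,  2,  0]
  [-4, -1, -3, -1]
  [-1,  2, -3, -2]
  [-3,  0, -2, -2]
A Jordan chain for λ = -1 of length 3:
v_1 = (4, -6, -4, -4)ᵀ
v_2 = (0, 0, 2, 0)ᵀ
v_3 = (0, 1, 0, 0)ᵀ

Let N = A − (-1)·I. We want v_3 with N^3 v_3 = 0 but N^2 v_3 ≠ 0; then v_{j-1} := N · v_j for j = 3, …, 2.

Pick v_3 = (0, 1, 0, 0)ᵀ.
Then v_2 = N · v_3 = (0, 0, 2, 0)ᵀ.
Then v_1 = N · v_2 = (4, -6, -4, -4)ᵀ.

Sanity check: (A − (-1)·I) v_1 = (0, 0, 0, 0)ᵀ = 0. ✓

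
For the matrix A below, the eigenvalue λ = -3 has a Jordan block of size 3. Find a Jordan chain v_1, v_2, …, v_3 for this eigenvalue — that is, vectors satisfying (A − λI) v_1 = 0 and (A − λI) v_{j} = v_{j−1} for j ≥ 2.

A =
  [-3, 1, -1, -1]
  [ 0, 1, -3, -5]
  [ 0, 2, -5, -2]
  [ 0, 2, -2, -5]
A Jordan chain for λ = -3 of length 3:
v_1 = (1, 4, 2, 2)ᵀ
v_2 = (-1, -3, -2, -2)ᵀ
v_3 = (0, 0, 1, 0)ᵀ

Let N = A − (-3)·I. We want v_3 with N^3 v_3 = 0 but N^2 v_3 ≠ 0; then v_{j-1} := N · v_j for j = 3, …, 2.

Pick v_3 = (0, 0, 1, 0)ᵀ.
Then v_2 = N · v_3 = (-1, -3, -2, -2)ᵀ.
Then v_1 = N · v_2 = (1, 4, 2, 2)ᵀ.

Sanity check: (A − (-3)·I) v_1 = (0, 0, 0, 0)ᵀ = 0. ✓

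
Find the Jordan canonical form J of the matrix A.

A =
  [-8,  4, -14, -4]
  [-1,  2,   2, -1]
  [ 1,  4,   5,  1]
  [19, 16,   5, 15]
J_1(-4) ⊕ J_3(6)

The characteristic polynomial is
  det(x·I − A) = x^4 - 14*x^3 + 36*x^2 + 216*x - 864 = (x - 6)^3*(x + 4)

Eigenvalues and multiplicities (the geometric multiplicity of λ is n − rank(A − λI), which equals the number of Jordan blocks for λ):
  λ = -4: algebraic multiplicity = 1, geometric multiplicity = 1
  λ = 6: algebraic multiplicity = 3, geometric multiplicity = 1

Determining the block sizes for each eigenvalue:
  λ = -4: one block (gm = 1), so the single block has size am = 1 → block sizes [1]
  λ = 6: one block (gm = 1), so the single block has size am = 3 → block sizes [3]

Assembling the blocks gives a Jordan form
J =
  [-4, 0, 0, 0]
  [ 0, 6, 1, 0]
  [ 0, 0, 6, 1]
  [ 0, 0, 0, 6]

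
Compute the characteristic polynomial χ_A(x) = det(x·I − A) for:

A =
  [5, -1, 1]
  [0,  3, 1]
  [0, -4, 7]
x^3 - 15*x^2 + 75*x - 125

Expanding det(x·I − A) (e.g. by cofactor expansion or by noting that A is similar to its Jordan form J, which has the same characteristic polynomial as A) gives
  χ_A(x) = x^3 - 15*x^2 + 75*x - 125
which factors as (x - 5)^3. The eigenvalues (with algebraic multiplicities) are λ = 5 with multiplicity 3.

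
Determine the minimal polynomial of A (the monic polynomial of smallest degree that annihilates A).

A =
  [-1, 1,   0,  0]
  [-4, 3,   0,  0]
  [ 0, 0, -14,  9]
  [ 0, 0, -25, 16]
x^2 - 2*x + 1

The characteristic polynomial is χ_A(x) = (x - 1)^4, so the eigenvalues are known. The minimal polynomial is
  m_A(x) = Π_λ (x − λ)^{k_λ}
where k_λ is the size of the *largest* Jordan block for λ (equivalently, the smallest k with (A − λI)^k v = 0 for every generalised eigenvector v of λ).

  λ = 1: largest Jordan block has size 2, contributing (x − 1)^2

So m_A(x) = (x - 1)^2 = x^2 - 2*x + 1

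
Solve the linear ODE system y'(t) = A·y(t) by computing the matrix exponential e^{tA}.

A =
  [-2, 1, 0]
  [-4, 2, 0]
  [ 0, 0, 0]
e^{tA} =
  [1 - 2*t, t, 0]
  [-4*t, 2*t + 1, 0]
  [0, 0, 1]

Strategy: write A = P · J · P⁻¹ where J is a Jordan canonical form, so e^{tA} = P · e^{tJ} · P⁻¹, and e^{tJ} can be computed block-by-block.

A has Jordan form
J =
  [0, 1, 0]
  [0, 0, 0]
  [0, 0, 0]
(up to reordering of blocks).

Per-block formulas:
  For a 2×2 Jordan block J_2(0): exp(t · J_2(0)) = e^(0t)·(I + t·N), where N is the 2×2 nilpotent shift.
  For a 1×1 block at λ = 0: exp(t · [0]) = [e^(0t)].

After assembling e^{tJ} and conjugating by P, we get:

e^{tA} =
  [1 - 2*t, t, 0]
  [-4*t, 2*t + 1, 0]
  [0, 0, 1]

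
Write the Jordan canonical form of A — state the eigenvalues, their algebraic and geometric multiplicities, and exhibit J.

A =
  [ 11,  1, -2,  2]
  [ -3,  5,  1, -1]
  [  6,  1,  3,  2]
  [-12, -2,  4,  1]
J_3(5) ⊕ J_1(5)

The characteristic polynomial is
  det(x·I − A) = x^4 - 20*x^3 + 150*x^2 - 500*x + 625 = (x - 5)^4

Eigenvalues and multiplicities (the geometric multiplicity of λ is n − rank(A − λI), which equals the number of Jordan blocks for λ):
  λ = 5: algebraic multiplicity = 4, geometric multiplicity = 2

Determining the block sizes for each eigenvalue:
  λ = 5: with am = 4 and gm = 2, the partition is not yet determined (e.g. several partitions of 4 into 2 parts exist). Let N = A − (5)·I. Computing rank(N^1) = 2, rank(N^2) = 1, rank(N^3) = 0; the number of blocks of size ≥ j is rank(N^{j−1}) − rank(N^j), giving [2, 1, 1]. So we have 1 block(s) of size 3, 1 block(s) of size 1 → block sizes [3, 1]

Assembling the blocks gives a Jordan form
J =
  [5, 1, 0, 0]
  [0, 5, 1, 0]
  [0, 0, 5, 0]
  [0, 0, 0, 5]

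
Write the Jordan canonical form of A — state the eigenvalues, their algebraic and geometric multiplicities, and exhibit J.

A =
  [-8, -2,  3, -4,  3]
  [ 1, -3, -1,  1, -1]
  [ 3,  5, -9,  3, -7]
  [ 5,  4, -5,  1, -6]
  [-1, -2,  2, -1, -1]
J_3(-4) ⊕ J_2(-4)

The characteristic polynomial is
  det(x·I − A) = x^5 + 20*x^4 + 160*x^3 + 640*x^2 + 1280*x + 1024 = (x + 4)^5

Eigenvalues and multiplicities (the geometric multiplicity of λ is n − rank(A − λI), which equals the number of Jordan blocks for λ):
  λ = -4: algebraic multiplicity = 5, geometric multiplicity = 2

Determining the block sizes for each eigenvalue:
  λ = -4: with am = 5 and gm = 2, the partition is not yet determined (e.g. several partitions of 5 into 2 parts exist). Let N = A − (-4)·I. Computing rank(N^1) = 3, rank(N^2) = 1, rank(N^3) = 0; the number of blocks of size ≥ j is rank(N^{j−1}) − rank(N^j), giving [2, 2, 1]. So we have 1 block(s) of size 3, 1 block(s) of size 2 → block sizes [3, 2]

Assembling the blocks gives a Jordan form
J =
  [-4,  1,  0,  0,  0]
  [ 0, -4,  1,  0,  0]
  [ 0,  0, -4,  0,  0]
  [ 0,  0,  0, -4,  1]
  [ 0,  0,  0,  0, -4]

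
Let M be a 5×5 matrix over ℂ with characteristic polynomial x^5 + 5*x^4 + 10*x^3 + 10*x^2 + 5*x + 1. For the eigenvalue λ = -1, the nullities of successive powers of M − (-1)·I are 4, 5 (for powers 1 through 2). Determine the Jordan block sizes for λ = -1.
Block sizes for λ = -1: [2, 1, 1, 1]

From the dimensions of kernels of powers, the number of Jordan blocks of size at least j is d_j − d_{j−1} where d_j = dim ker(N^j) (with d_0 = 0). Computing the differences gives [4, 1].
The number of blocks of size exactly k is (#blocks of size ≥ k) − (#blocks of size ≥ k + 1), so the partition is: 3 block(s) of size 1, 1 block(s) of size 2.
In nonincreasing order the block sizes are [2, 1, 1, 1].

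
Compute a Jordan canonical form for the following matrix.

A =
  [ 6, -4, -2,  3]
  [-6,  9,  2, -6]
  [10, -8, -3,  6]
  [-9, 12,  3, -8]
J_3(1) ⊕ J_1(1)

The characteristic polynomial is
  det(x·I − A) = x^4 - 4*x^3 + 6*x^2 - 4*x + 1 = (x - 1)^4

Eigenvalues and multiplicities (the geometric multiplicity of λ is n − rank(A − λI), which equals the number of Jordan blocks for λ):
  λ = 1: algebraic multiplicity = 4, geometric multiplicity = 2

Determining the block sizes for each eigenvalue:
  λ = 1: with am = 4 and gm = 2, the partition is not yet determined (e.g. several partitions of 4 into 2 parts exist). Let N = A − (1)·I. Computing rank(N^1) = 2, rank(N^2) = 1, rank(N^3) = 0; the number of blocks of size ≥ j is rank(N^{j−1}) − rank(N^j), giving [2, 1, 1]. So we have 1 block(s) of size 3, 1 block(s) of size 1 → block sizes [3, 1]

Assembling the blocks gives a Jordan form
J =
  [1, 1, 0, 0]
  [0, 1, 1, 0]
  [0, 0, 1, 0]
  [0, 0, 0, 1]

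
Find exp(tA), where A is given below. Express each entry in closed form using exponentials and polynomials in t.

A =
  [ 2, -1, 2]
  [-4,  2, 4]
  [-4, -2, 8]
e^{tA} =
  [-2*t*exp(4*t) + exp(4*t), -t*exp(4*t), 2*t*exp(4*t)]
  [-4*t*exp(4*t), -2*t*exp(4*t) + exp(4*t), 4*t*exp(4*t)]
  [-4*t*exp(4*t), -2*t*exp(4*t), 4*t*exp(4*t) + exp(4*t)]

Strategy: write A = P · J · P⁻¹ where J is a Jordan canonical form, so e^{tA} = P · e^{tJ} · P⁻¹, and e^{tJ} can be computed block-by-block.

A has Jordan form
J =
  [4, 1, 0]
  [0, 4, 0]
  [0, 0, 4]
(up to reordering of blocks).

Per-block formulas:
  For a 2×2 Jordan block J_2(4): exp(t · J_2(4)) = e^(4t)·(I + t·N), where N is the 2×2 nilpotent shift.
  For a 1×1 block at λ = 4: exp(t · [4]) = [e^(4t)].

After assembling e^{tJ} and conjugating by P, we get:

e^{tA} =
  [-2*t*exp(4*t) + exp(4*t), -t*exp(4*t), 2*t*exp(4*t)]
  [-4*t*exp(4*t), -2*t*exp(4*t) + exp(4*t), 4*t*exp(4*t)]
  [-4*t*exp(4*t), -2*t*exp(4*t), 4*t*exp(4*t) + exp(4*t)]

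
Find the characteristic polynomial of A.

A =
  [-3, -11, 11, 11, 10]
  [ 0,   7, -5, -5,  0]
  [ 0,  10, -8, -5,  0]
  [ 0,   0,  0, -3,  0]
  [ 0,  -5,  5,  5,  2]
x^5 + 5*x^4 - 5*x^3 - 45*x^2 + 108

Expanding det(x·I − A) (e.g. by cofactor expansion or by noting that A is similar to its Jordan form J, which has the same characteristic polynomial as A) gives
  χ_A(x) = x^5 + 5*x^4 - 5*x^3 - 45*x^2 + 108
which factors as (x - 2)^2*(x + 3)^3. The eigenvalues (with algebraic multiplicities) are λ = -3 with multiplicity 3, λ = 2 with multiplicity 2.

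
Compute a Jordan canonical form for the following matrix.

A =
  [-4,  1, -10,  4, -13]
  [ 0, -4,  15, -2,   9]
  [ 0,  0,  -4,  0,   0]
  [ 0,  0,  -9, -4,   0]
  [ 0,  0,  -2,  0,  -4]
J_3(-4) ⊕ J_2(-4)

The characteristic polynomial is
  det(x·I − A) = x^5 + 20*x^4 + 160*x^3 + 640*x^2 + 1280*x + 1024 = (x + 4)^5

Eigenvalues and multiplicities (the geometric multiplicity of λ is n − rank(A − λI), which equals the number of Jordan blocks for λ):
  λ = -4: algebraic multiplicity = 5, geometric multiplicity = 2

Determining the block sizes for each eigenvalue:
  λ = -4: with am = 5 and gm = 2, the partition is not yet determined (e.g. several partitions of 5 into 2 parts exist). Let N = A − (-4)·I. Computing rank(N^1) = 3, rank(N^2) = 1, rank(N^3) = 0; the number of blocks of size ≥ j is rank(N^{j−1}) − rank(N^j), giving [2, 2, 1]. So we have 1 block(s) of size 3, 1 block(s) of size 2 → block sizes [3, 2]

Assembling the blocks gives a Jordan form
J =
  [-4,  1,  0,  0,  0]
  [ 0, -4,  1,  0,  0]
  [ 0,  0, -4,  0,  0]
  [ 0,  0,  0, -4,  1]
  [ 0,  0,  0,  0, -4]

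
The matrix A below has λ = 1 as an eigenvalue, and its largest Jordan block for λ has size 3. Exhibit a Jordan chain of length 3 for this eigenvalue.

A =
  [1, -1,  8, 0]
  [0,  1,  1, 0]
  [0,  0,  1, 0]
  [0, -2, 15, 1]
A Jordan chain for λ = 1 of length 3:
v_1 = (-1, 0, 0, -2)ᵀ
v_2 = (8, 1, 0, 15)ᵀ
v_3 = (0, 0, 1, 0)ᵀ

Let N = A − (1)·I. We want v_3 with N^3 v_3 = 0 but N^2 v_3 ≠ 0; then v_{j-1} := N · v_j for j = 3, …, 2.

Pick v_3 = (0, 0, 1, 0)ᵀ.
Then v_2 = N · v_3 = (8, 1, 0, 15)ᵀ.
Then v_1 = N · v_2 = (-1, 0, 0, -2)ᵀ.

Sanity check: (A − (1)·I) v_1 = (0, 0, 0, 0)ᵀ = 0. ✓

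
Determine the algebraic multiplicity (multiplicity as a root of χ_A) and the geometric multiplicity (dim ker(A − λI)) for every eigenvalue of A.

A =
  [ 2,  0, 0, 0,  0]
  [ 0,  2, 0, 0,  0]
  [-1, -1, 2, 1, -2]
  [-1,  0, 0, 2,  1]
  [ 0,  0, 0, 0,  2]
λ = 2: alg = 5, geom = 3

Step 1 — factor the characteristic polynomial to read off the algebraic multiplicities:
  χ_A(x) = (x - 2)^5

Step 2 — compute geometric multiplicities via the rank-nullity identity g(λ) = n − rank(A − λI):
  rank(A − (2)·I) = 2, so dim ker(A − (2)·I) = n − 2 = 3

Summary:
  λ = 2: algebraic multiplicity = 5, geometric multiplicity = 3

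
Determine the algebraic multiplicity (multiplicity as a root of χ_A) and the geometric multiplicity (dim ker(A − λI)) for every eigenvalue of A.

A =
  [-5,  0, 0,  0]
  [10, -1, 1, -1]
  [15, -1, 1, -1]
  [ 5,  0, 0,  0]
λ = -5: alg = 1, geom = 1; λ = 0: alg = 3, geom = 2

Step 1 — factor the characteristic polynomial to read off the algebraic multiplicities:
  χ_A(x) = x^3*(x + 5)

Step 2 — compute geometric multiplicities via the rank-nullity identity g(λ) = n − rank(A − λI):
  rank(A − (-5)·I) = 3, so dim ker(A − (-5)·I) = n − 3 = 1
  rank(A − (0)·I) = 2, so dim ker(A − (0)·I) = n − 2 = 2

Summary:
  λ = -5: algebraic multiplicity = 1, geometric multiplicity = 1
  λ = 0: algebraic multiplicity = 3, geometric multiplicity = 2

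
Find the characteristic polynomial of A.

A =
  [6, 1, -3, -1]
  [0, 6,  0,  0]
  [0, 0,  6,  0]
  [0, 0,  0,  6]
x^4 - 24*x^3 + 216*x^2 - 864*x + 1296

Expanding det(x·I − A) (e.g. by cofactor expansion or by noting that A is similar to its Jordan form J, which has the same characteristic polynomial as A) gives
  χ_A(x) = x^4 - 24*x^3 + 216*x^2 - 864*x + 1296
which factors as (x - 6)^4. The eigenvalues (with algebraic multiplicities) are λ = 6 with multiplicity 4.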